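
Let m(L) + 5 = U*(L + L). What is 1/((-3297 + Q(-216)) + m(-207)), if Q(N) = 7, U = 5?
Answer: -1/5365 ≈ -0.00018639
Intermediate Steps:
m(L) = -5 + 10*L (m(L) = -5 + 5*(L + L) = -5 + 5*(2*L) = -5 + 10*L)
1/((-3297 + Q(-216)) + m(-207)) = 1/((-3297 + 7) + (-5 + 10*(-207))) = 1/(-3290 + (-5 - 2070)) = 1/(-3290 - 2075) = 1/(-5365) = -1/5365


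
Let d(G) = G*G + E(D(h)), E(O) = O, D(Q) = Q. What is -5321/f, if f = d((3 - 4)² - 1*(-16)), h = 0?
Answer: -313/17 ≈ -18.412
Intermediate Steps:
d(G) = G² (d(G) = G*G + 0 = G² + 0 = G²)
f = 289 (f = ((3 - 4)² - 1*(-16))² = ((-1)² + 16)² = (1 + 16)² = 17² = 289)
-5321/f = -5321/289 = -5321*1/289 = -313/17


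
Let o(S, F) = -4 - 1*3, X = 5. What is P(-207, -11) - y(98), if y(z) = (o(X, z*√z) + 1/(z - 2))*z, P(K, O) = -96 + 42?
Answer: 30287/48 ≈ 630.98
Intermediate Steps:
P(K, O) = -54
o(S, F) = -7 (o(S, F) = -4 - 3 = -7)
y(z) = z*(-7 + 1/(-2 + z)) (y(z) = (-7 + 1/(z - 2))*z = (-7 + 1/(-2 + z))*z = z*(-7 + 1/(-2 + z)))
P(-207, -11) - y(98) = -54 - 98*(15 - 7*98)/(-2 + 98) = -54 - 98*(15 - 686)/96 = -54 - 98*(-671)/96 = -54 - 1*(-32879/48) = -54 + 32879/48 = 30287/48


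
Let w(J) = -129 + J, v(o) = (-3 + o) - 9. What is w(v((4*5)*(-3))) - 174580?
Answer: -174781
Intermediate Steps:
v(o) = -12 + o
w(v((4*5)*(-3))) - 174580 = (-129 + (-12 + (4*5)*(-3))) - 174580 = (-129 + (-12 + 20*(-3))) - 174580 = (-129 + (-12 - 60)) - 174580 = (-129 - 72) - 174580 = -201 - 174580 = -174781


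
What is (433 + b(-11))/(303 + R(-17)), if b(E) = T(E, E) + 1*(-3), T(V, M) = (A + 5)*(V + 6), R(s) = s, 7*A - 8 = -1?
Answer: 200/143 ≈ 1.3986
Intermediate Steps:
A = 1 (A = 8/7 + (⅐)*(-1) = 8/7 - ⅐ = 1)
T(V, M) = 36 + 6*V (T(V, M) = (1 + 5)*(V + 6) = 6*(6 + V) = 36 + 6*V)
b(E) = 33 + 6*E (b(E) = (36 + 6*E) + 1*(-3) = (36 + 6*E) - 3 = 33 + 6*E)
(433 + b(-11))/(303 + R(-17)) = (433 + (33 + 6*(-11)))/(303 - 17) = (433 + (33 - 66))/286 = (433 - 33)*(1/286) = 400*(1/286) = 200/143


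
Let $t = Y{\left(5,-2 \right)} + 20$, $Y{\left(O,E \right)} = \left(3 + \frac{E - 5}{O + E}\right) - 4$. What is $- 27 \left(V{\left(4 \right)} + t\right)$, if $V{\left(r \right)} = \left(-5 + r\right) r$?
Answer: $-342$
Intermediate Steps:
$V{\left(r \right)} = r \left(-5 + r\right)$
$Y{\left(O,E \right)} = -1 + \frac{-5 + E}{E + O}$ ($Y{\left(O,E \right)} = \left(3 + \frac{-5 + E}{E + O}\right) - 4 = -1 + \frac{-5 + E}{E + O}$)
$t = \frac{50}{3}$ ($t = \frac{-5 - 5}{-2 + 5} + 20 = \frac{-5 - 5}{3} + 20 = \frac{1}{3} \left(-10\right) + 20 = - \frac{10}{3} + 20 = \frac{50}{3} \approx 16.667$)
$- 27 \left(V{\left(4 \right)} + t\right) = - 27 \left(4 \left(-5 + 4\right) + \frac{50}{3}\right) = - 27 \left(4 \left(-1\right) + \frac{50}{3}\right) = - 27 \left(-4 + \frac{50}{3}\right) = \left(-27\right) \frac{38}{3} = -342$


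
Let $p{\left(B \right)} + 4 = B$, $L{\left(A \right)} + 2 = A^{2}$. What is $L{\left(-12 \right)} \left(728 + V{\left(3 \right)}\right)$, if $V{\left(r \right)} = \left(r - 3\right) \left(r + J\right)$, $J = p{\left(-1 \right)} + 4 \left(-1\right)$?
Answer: $103376$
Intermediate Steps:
$L{\left(A \right)} = -2 + A^{2}$
$p{\left(B \right)} = -4 + B$
$J = -9$ ($J = \left(-4 - 1\right) + 4 \left(-1\right) = -5 - 4 = -9$)
$V{\left(r \right)} = \left(-9 + r\right) \left(-3 + r\right)$ ($V{\left(r \right)} = \left(r - 3\right) \left(r - 9\right) = \left(-3 + r\right) \left(-9 + r\right) = \left(-9 + r\right) \left(-3 + r\right)$)
$L{\left(-12 \right)} \left(728 + V{\left(3 \right)}\right) = \left(-2 + \left(-12\right)^{2}\right) \left(728 + \left(27 + 3^{2} - 36\right)\right) = \left(-2 + 144\right) \left(728 + \left(27 + 9 - 36\right)\right) = 142 \left(728 + 0\right) = 142 \cdot 728 = 103376$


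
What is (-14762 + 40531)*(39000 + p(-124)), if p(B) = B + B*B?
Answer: 1398019788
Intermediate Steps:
p(B) = B + B²
(-14762 + 40531)*(39000 + p(-124)) = (-14762 + 40531)*(39000 - 124*(1 - 124)) = 25769*(39000 - 124*(-123)) = 25769*(39000 + 15252) = 25769*54252 = 1398019788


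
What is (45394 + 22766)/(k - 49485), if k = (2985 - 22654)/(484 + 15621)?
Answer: -548858400/398487797 ≈ -1.3774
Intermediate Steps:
k = -19669/16105 ≈ -1.2213
(45394 + 22766)/(k - 49485) = (45394 + 22766)/(-19669/16105 - 49485) = 68160/(-796975594/16105) = 68160*(-16105/796975594) = -548858400/398487797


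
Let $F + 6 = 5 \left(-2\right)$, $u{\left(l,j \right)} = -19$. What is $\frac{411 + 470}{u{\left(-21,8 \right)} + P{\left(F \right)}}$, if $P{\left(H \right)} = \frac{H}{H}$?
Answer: $- \frac{881}{18} \approx -48.944$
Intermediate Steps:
$F = -16$ ($F = -6 + 5 \left(-2\right) = -6 - 10 = -16$)
$P{\left(H \right)} = 1$
$\frac{411 + 470}{u{\left(-21,8 \right)} + P{\left(F \right)}} = \frac{411 + 470}{-19 + 1} = \frac{881}{-18} = 881 \left(- \frac{1}{18}\right) = - \frac{881}{18}$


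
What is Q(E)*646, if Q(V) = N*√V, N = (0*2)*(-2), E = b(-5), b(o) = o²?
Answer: 0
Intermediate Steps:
E = 25 (E = (-5)² = 25)
N = 0 (N = 0*(-2) = 0)
Q(V) = 0 (Q(V) = 0*√V = 0)
Q(E)*646 = 0*646 = 0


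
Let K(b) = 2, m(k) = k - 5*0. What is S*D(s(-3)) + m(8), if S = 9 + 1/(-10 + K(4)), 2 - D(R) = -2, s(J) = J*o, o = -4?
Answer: 87/2 ≈ 43.500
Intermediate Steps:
s(J) = -4*J (s(J) = J*(-4) = -4*J)
D(R) = 4 (D(R) = 2 - 1*(-2) = 2 + 2 = 4)
m(k) = k (m(k) = k + 0 = k)
S = 71/8 (S = 9 + 1/(-10 + 2) = 9 + 1/(-8) = 9 - 1/8 = 71/8 ≈ 8.8750)
S*D(s(-3)) + m(8) = (71/8)*4 + 8 = 71/2 + 8 = 87/2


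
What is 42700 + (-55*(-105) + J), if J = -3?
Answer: 48472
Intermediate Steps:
42700 + (-55*(-105) + J) = 42700 + (-55*(-105) - 3) = 42700 + (5775 - 3) = 42700 + 5772 = 48472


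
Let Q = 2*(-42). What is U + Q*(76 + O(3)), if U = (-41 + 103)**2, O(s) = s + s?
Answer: -3044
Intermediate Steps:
Q = -84
O(s) = 2*s
U = 3844 (U = 62**2 = 3844)
U + Q*(76 + O(3)) = 3844 - 84*(76 + 2*3) = 3844 - 84*(76 + 6) = 3844 - 84*82 = 3844 - 6888 = -3044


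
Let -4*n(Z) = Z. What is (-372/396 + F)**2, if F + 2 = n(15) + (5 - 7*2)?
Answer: 4289041/17424 ≈ 246.16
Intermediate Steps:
n(Z) = -Z/4
F = -59/4 (F = -2 + (-1/4*15 + (5 - 7*2)) = -2 + (-15/4 + (5 - 14)) = -2 + (-15/4 - 9) = -2 - 51/4 = -59/4 ≈ -14.750)
(-372/396 + F)**2 = (-372/396 - 59/4)**2 = (-372*1/396 - 59/4)**2 = (-31/33 - 59/4)**2 = (-2071/132)**2 = 4289041/17424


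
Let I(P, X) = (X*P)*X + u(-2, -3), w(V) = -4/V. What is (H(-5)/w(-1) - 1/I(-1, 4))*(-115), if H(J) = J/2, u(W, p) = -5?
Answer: 11155/168 ≈ 66.399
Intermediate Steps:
I(P, X) = -5 + P*X² (I(P, X) = (X*P)*X - 5 = (P*X)*X - 5 = P*X² - 5 = -5 + P*X²)
H(J) = J/2 (H(J) = J*(½) = J/2)
(H(-5)/w(-1) - 1/I(-1, 4))*(-115) = (((½)*(-5))/((-4/(-1))) - 1/(-5 - 1*4²))*(-115) = (-5/(2*((-4*(-1)))) - 1/(-5 - 1*16))*(-115) = (-5/2/4 - 1/(-5 - 16))*(-115) = (-5/2*¼ - 1/(-21))*(-115) = (-5/8 - 1*(-1/21))*(-115) = (-5/8 + 1/21)*(-115) = -97/168*(-115) = 11155/168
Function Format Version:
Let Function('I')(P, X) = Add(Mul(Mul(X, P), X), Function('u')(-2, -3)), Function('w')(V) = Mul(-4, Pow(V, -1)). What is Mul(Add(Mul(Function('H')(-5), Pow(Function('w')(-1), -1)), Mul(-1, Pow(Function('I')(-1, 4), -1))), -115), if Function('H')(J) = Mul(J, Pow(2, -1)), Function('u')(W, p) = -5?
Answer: Rational(11155, 168) ≈ 66.399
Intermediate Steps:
Function('I')(P, X) = Add(-5, Mul(P, Pow(X, 2))) (Function('I')(P, X) = Add(Mul(Mul(X, P), X), -5) = Add(Mul(Mul(P, X), X), -5) = Add(Mul(P, Pow(X, 2)), -5) = Add(-5, Mul(P, Pow(X, 2))))
Function('H')(J) = Mul(Rational(1, 2), J) (Function('H')(J) = Mul(J, Rational(1, 2)) = Mul(Rational(1, 2), J))
Mul(Add(Mul(Function('H')(-5), Pow(Function('w')(-1), -1)), Mul(-1, Pow(Function('I')(-1, 4), -1))), -115) = Mul(Add(Mul(Mul(Rational(1, 2), -5), Pow(Mul(-4, Pow(-1, -1)), -1)), Mul(-1, Pow(Add(-5, Mul(-1, Pow(4, 2))), -1))), -115) = Mul(Add(Mul(Rational(-5, 2), Pow(Mul(-4, -1), -1)), Mul(-1, Pow(Add(-5, Mul(-1, 16)), -1))), -115) = Mul(Add(Mul(Rational(-5, 2), Pow(4, -1)), Mul(-1, Pow(Add(-5, -16), -1))), -115) = Mul(Add(Mul(Rational(-5, 2), Rational(1, 4)), Mul(-1, Pow(-21, -1))), -115) = Mul(Add(Rational(-5, 8), Mul(-1, Rational(-1, 21))), -115) = Mul(Add(Rational(-5, 8), Rational(1, 21)), -115) = Mul(Rational(-97, 168), -115) = Rational(11155, 168)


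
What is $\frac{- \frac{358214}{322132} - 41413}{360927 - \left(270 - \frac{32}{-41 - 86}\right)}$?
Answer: $- \frac{65164729335}{567490119374} \approx -0.11483$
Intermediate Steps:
$\frac{- \frac{358214}{322132} - 41413}{360927 - \left(270 - \frac{32}{-41 - 86}\right)} = \frac{\left(-358214\right) \frac{1}{322132} - 41413}{360927 - \left(270 - \frac{32}{-127}\right)} = \frac{- \frac{179107}{161066} - 41413}{360927 + \left(-270 + 32 \left(- \frac{1}{127}\right)\right)} = - \frac{6670405365}{161066 \left(360927 - \frac{34322}{127}\right)} = - \frac{6670405365}{161066 \cdot \frac{45803407}{127}} = \left(- \frac{6670405365}{161066}\right) \frac{127}{45803407} = - \frac{65164729335}{567490119374}$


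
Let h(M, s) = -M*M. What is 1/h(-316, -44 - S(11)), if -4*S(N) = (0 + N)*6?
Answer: -1/99856 ≈ -1.0014e-5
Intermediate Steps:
S(N) = -3*N/2 (S(N) = -(0 + N)*6/4 = -N*6/4 = -3*N/2)
h(M, s) = -M²
1/h(-316, -44 - S(11)) = 1/(-1*(-316)²) = 1/(-1*99856) = 1/(-99856) = -1/99856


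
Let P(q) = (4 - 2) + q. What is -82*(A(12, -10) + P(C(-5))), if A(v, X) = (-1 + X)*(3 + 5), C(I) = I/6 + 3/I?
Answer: 107543/15 ≈ 7169.5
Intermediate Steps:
C(I) = 3/I + I/6 (C(I) = I*(⅙) + 3/I = I/6 + 3/I = 3/I + I/6)
A(v, X) = -8 + 8*X (A(v, X) = (-1 + X)*8 = -8 + 8*X)
P(q) = 2 + q
-82*(A(12, -10) + P(C(-5))) = -82*((-8 + 8*(-10)) + (2 + (3/(-5) + (⅙)*(-5)))) = -82*((-8 - 80) + (2 + (3*(-⅕) - ⅚))) = -82*(-88 + (2 + (-⅗ - ⅚))) = -82*(-88 + (2 - 43/30)) = -82*(-88 + 17/30) = -82*(-2623/30) = 107543/15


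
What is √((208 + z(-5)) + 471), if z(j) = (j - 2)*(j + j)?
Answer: √749 ≈ 27.368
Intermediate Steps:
z(j) = 2*j*(-2 + j) (z(j) = (-2 + j)*(2*j) = 2*j*(-2 + j))
√((208 + z(-5)) + 471) = √((208 + 2*(-5)*(-2 - 5)) + 471) = √((208 + 2*(-5)*(-7)) + 471) = √((208 + 70) + 471) = √(278 + 471) = √749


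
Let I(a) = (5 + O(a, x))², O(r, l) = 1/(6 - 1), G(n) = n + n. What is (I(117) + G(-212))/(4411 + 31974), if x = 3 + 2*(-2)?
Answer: -9924/909625 ≈ -0.010910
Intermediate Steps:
G(n) = 2*n
x = -1 (x = 3 - 4 = -1)
O(r, l) = ⅕ (O(r, l) = 1/5 = ⅕)
I(a) = 676/25 (I(a) = (5 + ⅕)² = (26/5)² = 676/25)
(I(117) + G(-212))/(4411 + 31974) = (676/25 + 2*(-212))/(4411 + 31974) = (676/25 - 424)/36385 = -9924/25*1/36385 = -9924/909625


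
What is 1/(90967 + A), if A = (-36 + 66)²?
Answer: 1/91867 ≈ 1.0885e-5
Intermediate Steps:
A = 900 (A = 30² = 900)
1/(90967 + A) = 1/(90967 + 900) = 1/91867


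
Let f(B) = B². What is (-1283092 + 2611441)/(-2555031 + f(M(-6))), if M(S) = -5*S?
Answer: -442783/851377 ≈ -0.52008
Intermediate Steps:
(-1283092 + 2611441)/(-2555031 + f(M(-6))) = (-1283092 + 2611441)/(-2555031 + (-5*(-6))²) = 1328349/(-2555031 + 30²) = 1328349/(-2555031 + 900) = 1328349/(-2554131) = 1328349*(-1/2554131) = -442783/851377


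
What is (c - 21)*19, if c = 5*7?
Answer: 266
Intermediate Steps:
c = 35
(c - 21)*19 = (35 - 21)*19 = 14*19 = 266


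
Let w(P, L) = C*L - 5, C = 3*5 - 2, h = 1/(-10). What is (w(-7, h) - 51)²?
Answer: 328329/100 ≈ 3283.3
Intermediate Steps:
h = -⅒ ≈ -0.10000
C = 13 (C = 15 - 2 = 13)
w(P, L) = -5 + 13*L (w(P, L) = 13*L - 5 = -5 + 13*L)
(w(-7, h) - 51)² = ((-5 + 13*(-⅒)) - 51)² = ((-5 - 13/10) - 51)² = (-63/10 - 51)² = (-573/10)² = 328329/100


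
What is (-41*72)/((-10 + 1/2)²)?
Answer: -11808/361 ≈ -32.709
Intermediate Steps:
(-41*72)/((-10 + 1/2)²) = -2952/(-10 + ½)² = -2952/((-19/2)²) = -2952/361/4 = -2952*4/361 = -11808/361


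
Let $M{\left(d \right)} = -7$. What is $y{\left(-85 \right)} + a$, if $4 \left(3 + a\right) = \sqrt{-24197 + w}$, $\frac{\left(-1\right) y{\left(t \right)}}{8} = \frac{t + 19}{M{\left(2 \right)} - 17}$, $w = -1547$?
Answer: $-25 + i \sqrt{1609} \approx -25.0 + 40.112 i$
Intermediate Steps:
$y{\left(t \right)} = \frac{19}{3} + \frac{t}{3}$ ($y{\left(t \right)} = - 8 \frac{t + 19}{-7 - 17} = - 8 \frac{19 + t}{-24} = - 8 \left(19 + t\right) \left(- \frac{1}{24}\right) = - 8 \left(- \frac{19}{24} - \frac{t}{24}\right) = \frac{19}{3} + \frac{t}{3}$)
$a = -3 + i \sqrt{1609}$ ($a = -3 + \frac{\sqrt{-24197 - 1547}}{4} = -3 + \frac{\sqrt{-25744}}{4} = -3 + \frac{4 i \sqrt{1609}}{4} = -3 + i \sqrt{1609} \approx -3.0 + 40.112 i$)
$y{\left(-85 \right)} + a = \left(\frac{19}{3} + \frac{1}{3} \left(-85\right)\right) - \left(3 - i \sqrt{1609}\right) = \left(\frac{19}{3} - \frac{85}{3}\right) - \left(3 - i \sqrt{1609}\right) = -22 - \left(3 - i \sqrt{1609}\right) = -25 + i \sqrt{1609}$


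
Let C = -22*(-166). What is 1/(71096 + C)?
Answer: 1/74748 ≈ 1.3378e-5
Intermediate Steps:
C = 3652
1/(71096 + C) = 1/(71096 + 3652) = 1/74748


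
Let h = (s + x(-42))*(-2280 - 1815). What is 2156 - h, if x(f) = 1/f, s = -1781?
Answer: -14582273/2 ≈ -7.2911e+6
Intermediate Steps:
x(f) = 1/f
h = 14586585/2 (h = (-1781 + 1/(-42))*(-2280 - 1815) = (-1781 - 1/42)*(-4095) = -74803/42*(-4095) = 14586585/2 ≈ 7.2933e+6)
2156 - h = 2156 - 1*14586585/2 = 2156 - 14586585/2 = -14582273/2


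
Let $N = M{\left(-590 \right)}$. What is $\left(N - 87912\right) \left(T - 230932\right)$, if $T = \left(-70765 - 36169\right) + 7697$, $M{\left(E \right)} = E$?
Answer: $29220616838$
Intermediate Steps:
$N = -590$
$T = -99237$ ($T = -106934 + 7697 = -99237$)
$\left(N - 87912\right) \left(T - 230932\right) = \left(-590 - 87912\right) \left(-99237 - 230932\right) = \left(-590 - 87912\right) \left(-330169\right) = \left(-88502\right) \left(-330169\right) = 29220616838$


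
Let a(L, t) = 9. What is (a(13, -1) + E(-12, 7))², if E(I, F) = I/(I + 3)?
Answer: 961/9 ≈ 106.78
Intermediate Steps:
E(I, F) = I/(3 + I)
(a(13, -1) + E(-12, 7))² = (9 - 12/(3 - 12))² = (9 - 12/(-9))² = (9 - 12*(-⅑))² = (9 + 4/3)² = (31/3)² = 961/9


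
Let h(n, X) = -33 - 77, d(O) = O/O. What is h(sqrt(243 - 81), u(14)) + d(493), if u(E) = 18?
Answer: -109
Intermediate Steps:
d(O) = 1
h(n, X) = -110
h(sqrt(243 - 81), u(14)) + d(493) = -110 + 1 = -109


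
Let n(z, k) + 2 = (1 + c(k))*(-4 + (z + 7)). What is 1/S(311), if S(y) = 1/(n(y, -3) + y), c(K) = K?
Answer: -319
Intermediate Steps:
n(z, k) = -2 + (1 + k)*(3 + z) (n(z, k) = -2 + (1 + k)*(-4 + (z + 7)) = -2 + (1 + k)*(-4 + (7 + z)) = -2 + (1 + k)*(3 + z))
S(y) = 1/(-8 - y) (S(y) = 1/((1 + y + 3*(-3) - 3*y) + y) = 1/((1 + y - 9 - 3*y) + y) = 1/((-8 - 2*y) + y) = 1/(-8 - y))
1/S(311) = 1/(1/(-8 - 1*311)) = 1/(1/(-8 - 311)) = 1/(1/(-319)) = 1/(-1/319) = -319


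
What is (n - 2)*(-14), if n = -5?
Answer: 98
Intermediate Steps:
(n - 2)*(-14) = (-5 - 2)*(-14) = -7*(-14) = 98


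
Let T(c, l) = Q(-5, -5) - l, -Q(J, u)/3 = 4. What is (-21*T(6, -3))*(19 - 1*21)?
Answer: -378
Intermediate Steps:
Q(J, u) = -12 (Q(J, u) = -3*4 = -12)
T(c, l) = -12 - l
(-21*T(6, -3))*(19 - 1*21) = (-21*(-12 - 1*(-3)))*(19 - 1*21) = (-21*(-12 + 3))*(19 - 21) = -21*(-9)*(-2) = 189*(-2) = -378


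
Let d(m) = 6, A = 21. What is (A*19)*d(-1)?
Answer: 2394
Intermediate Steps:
(A*19)*d(-1) = (21*19)*6 = 399*6 = 2394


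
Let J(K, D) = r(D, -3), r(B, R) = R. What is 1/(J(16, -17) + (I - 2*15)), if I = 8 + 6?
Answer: -1/19 ≈ -0.052632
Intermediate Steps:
I = 14
J(K, D) = -3
1/(J(16, -17) + (I - 2*15)) = 1/(-3 + (14 - 2*15)) = 1/(-3 + (14 - 30)) = 1/(-3 - 16) = 1/(-19) = -1/19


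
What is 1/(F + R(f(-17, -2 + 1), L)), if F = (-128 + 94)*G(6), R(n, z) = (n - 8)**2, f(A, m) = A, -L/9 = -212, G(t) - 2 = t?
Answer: 1/353 ≈ 0.0028329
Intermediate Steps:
G(t) = 2 + t
L = 1908 (L = -9*(-212) = 1908)
R(n, z) = (-8 + n)**2
F = -272 (F = (-128 + 94)*(2 + 6) = -34*8 = -272)
1/(F + R(f(-17, -2 + 1), L)) = 1/(-272 + (-8 - 17)**2) = 1/(-272 + (-25)**2) = 1/(-272 + 625) = 1/353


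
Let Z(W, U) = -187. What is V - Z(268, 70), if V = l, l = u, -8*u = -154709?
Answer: 156205/8 ≈ 19526.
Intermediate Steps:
u = 154709/8 (u = -1/8*(-154709) = 154709/8 ≈ 19339.)
l = 154709/8 ≈ 19339.
V = 154709/8 ≈ 19339.
V - Z(268, 70) = 154709/8 - 1*(-187) = 154709/8 + 187 = 156205/8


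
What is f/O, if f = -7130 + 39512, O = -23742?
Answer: -1799/1319 ≈ -1.3639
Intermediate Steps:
f = 32382
f/O = 32382/(-23742) = 32382*(-1/23742) = -1799/1319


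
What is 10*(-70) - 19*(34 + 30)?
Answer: -1916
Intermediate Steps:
10*(-70) - 19*(34 + 30) = -700 - 19*64 = -700 - 1216 = -1916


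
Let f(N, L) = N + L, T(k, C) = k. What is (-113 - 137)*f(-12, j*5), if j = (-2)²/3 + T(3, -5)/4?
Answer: 2375/6 ≈ 395.83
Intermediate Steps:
j = 25/12 (j = (-2)²/3 + 3/4 = 4*(⅓) + 3*(¼) = 4/3 + ¾ = 25/12 ≈ 2.0833)
f(N, L) = L + N
(-113 - 137)*f(-12, j*5) = (-113 - 137)*((25/12)*5 - 12) = -250*(125/12 - 12) = -250*(-19/12) = 2375/6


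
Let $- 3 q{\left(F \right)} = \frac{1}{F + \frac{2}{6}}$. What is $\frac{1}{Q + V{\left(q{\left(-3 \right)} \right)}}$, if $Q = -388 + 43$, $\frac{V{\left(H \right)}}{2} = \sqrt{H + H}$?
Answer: $- \frac{1}{344} \approx -0.002907$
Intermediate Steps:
$q{\left(F \right)} = - \frac{1}{3 \left(\frac{1}{3} + F\right)}$ ($q{\left(F \right)} = - \frac{1}{3 \left(F + \frac{2}{6}\right)} = - \frac{1}{3 \left(F + 2 \cdot \frac{1}{6}\right)} = - \frac{1}{3 \left(F + \frac{1}{3}\right)} = - \frac{1}{3 \left(\frac{1}{3} + F\right)}$)
$V{\left(H \right)} = 2 \sqrt{2} \sqrt{H}$ ($V{\left(H \right)} = 2 \sqrt{H + H} = 2 \sqrt{2 H} = 2 \sqrt{2} \sqrt{H}$)
$Q = -345$
$\frac{1}{Q + V{\left(q{\left(-3 \right)} \right)}} = \frac{1}{-345 + 2 \sqrt{2} \sqrt{- \frac{1}{1 + 3 \left(-3\right)}}} = \frac{1}{-345 + 2 \sqrt{2} \sqrt{- \frac{1}{1 - 9}}} = \frac{1}{-345 + 2 \sqrt{2} \sqrt{- \frac{1}{-8}}} = \frac{1}{-345 + 2 \sqrt{2} \sqrt{\left(-1\right) \left(- \frac{1}{8}\right)}} = \frac{1}{-345 + \frac{2 \sqrt{2}}{2 \sqrt{2}}} = \frac{1}{-345 + 2 \sqrt{2} \frac{\sqrt{2}}{4}} = \frac{1}{-345 + 1} = \frac{1}{-344} = - \frac{1}{344}$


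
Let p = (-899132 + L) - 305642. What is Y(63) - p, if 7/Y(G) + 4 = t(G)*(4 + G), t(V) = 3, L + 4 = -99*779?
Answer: 252534110/197 ≈ 1.2819e+6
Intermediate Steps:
L = -77125 (L = -4 - 99*779 = -4 - 77121 = -77125)
p = -1281899 (p = (-899132 - 77125) - 305642 = -976257 - 305642 = -1281899)
Y(G) = 7/(8 + 3*G) (Y(G) = 7/(-4 + 3*(4 + G)) = 7/(-4 + (12 + 3*G)) = 7/(8 + 3*G))
Y(63) - p = 7/(8 + 3*63) - 1*(-1281899) = 7/(8 + 189) + 1281899 = 7/197 + 1281899 = 252534110/197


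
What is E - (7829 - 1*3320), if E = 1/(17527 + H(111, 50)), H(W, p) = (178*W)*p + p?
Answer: -4533695792/1005477 ≈ -4509.0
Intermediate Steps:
H(W, p) = p + 178*W*p (H(W, p) = 178*W*p + p = p + 178*W*p)
E = 1/1005477 (E = 1/(17527 + 50*(1 + 178*111)) = 1/(17527 + 50*(1 + 19758)) = 1/(17527 + 50*19759) = 1/(17527 + 987950) = 1/1005477 ≈ 9.9455e-7)
E - (7829 - 1*3320) = 1/1005477 - (7829 - 1*3320) = 1/1005477 - (7829 - 3320) = 1/1005477 - 1*4509 = 1/1005477 - 4509 = -4533695792/1005477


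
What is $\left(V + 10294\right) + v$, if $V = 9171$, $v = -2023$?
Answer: $17442$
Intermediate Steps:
$\left(V + 10294\right) + v = \left(9171 + 10294\right) - 2023 = 19465 - 2023 = 17442$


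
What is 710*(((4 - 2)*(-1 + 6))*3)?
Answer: 21300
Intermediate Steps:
710*(((4 - 2)*(-1 + 6))*3) = 710*((2*5)*3) = 710*(10*3) = 710*30 = 21300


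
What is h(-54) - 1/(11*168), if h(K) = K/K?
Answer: 1847/1848 ≈ 0.99946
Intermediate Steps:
h(K) = 1
h(-54) - 1/(11*168) = 1 - 1/(11*168) = 1 - 1/1848 = 1847/1848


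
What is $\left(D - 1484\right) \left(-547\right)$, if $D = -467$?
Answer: $1067197$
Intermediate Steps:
$\left(D - 1484\right) \left(-547\right) = \left(-467 - 1484\right) \left(-547\right) = \left(-1951\right) \left(-547\right) = 1067197$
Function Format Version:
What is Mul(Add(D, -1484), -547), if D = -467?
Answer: 1067197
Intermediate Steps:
Mul(Add(D, -1484), -547) = Mul(Add(-467, -1484), -547) = Mul(-1951, -547) = 1067197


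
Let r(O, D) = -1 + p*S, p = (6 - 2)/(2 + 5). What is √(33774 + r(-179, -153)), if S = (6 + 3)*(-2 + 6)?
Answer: 11*√13685/7 ≈ 183.83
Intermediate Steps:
S = 36 (S = 9*4 = 36)
p = 4/7 ≈ 0.57143
r(O, D) = 137/7 (r(O, D) = -1 + (4/7)*36 = -1 + 144/7 = 137/7)
√(33774 + r(-179, -153)) = √(33774 + 137/7) = √(236555/7) = 11*√13685/7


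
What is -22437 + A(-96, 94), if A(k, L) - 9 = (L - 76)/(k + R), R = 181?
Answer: -1906362/85 ≈ -22428.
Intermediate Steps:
A(k, L) = 9 + (-76 + L)/(181 + k) (A(k, L) = 9 + (L - 76)/(k + 181) = 9 + (-76 + L)/(181 + k))
-22437 + A(-96, 94) = -22437 + (1553 + 94 + 9*(-96))/(181 - 96) = -22437 + (1553 + 94 - 864)/85 = -22437 + (1/85)*783 = -22437 + 783/85 = -1906362/85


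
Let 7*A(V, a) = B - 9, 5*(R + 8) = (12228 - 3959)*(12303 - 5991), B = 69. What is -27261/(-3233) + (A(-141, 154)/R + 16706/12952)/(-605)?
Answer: 2438326640075547581/289244843950594840 ≈ 8.4300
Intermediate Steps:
R = 52193888/5 (R = -8 + ((12228 - 3959)*(12303 - 5991))/5 = -8 + (8269*6312)/5 = -8 + (⅕)*52193928 = -8 + 52193928/5 = 52193888/5 ≈ 1.0439e+7)
A(V, a) = 60/7 (A(V, a) = (69 - 9)/7 = (⅐)*60 = 60/7)
-27261/(-3233) + (A(-141, 154)/R + 16706/12952)/(-605) = -27261/(-3233) + (60/(7*(52193888/5)) + 16706/12952)/(-605) = -27261*(-1/3233) + ((60/7)*(5/52193888) + 16706*(1/12952))*(-1/605) = 27261/3233 + (75/91339304 + 8353/6476)*(-1/605) = 27261/3233 + (190739423003/147878333176)*(-1/605) = 27261/3233 - 190739423003/89466391571480 = 2438326640075547581/289244843950594840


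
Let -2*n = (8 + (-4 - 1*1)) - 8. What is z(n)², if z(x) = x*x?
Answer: 625/16 ≈ 39.063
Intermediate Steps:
n = 5/2 (n = -((8 + (-4 - 1*1)) - 8)/2 = -((8 + (-4 - 1)) - 8)/2 = -((8 - 5) - 8)/2 = -(3 - 8)/2 = -½*(-5) = 5/2 ≈ 2.5000)
z(x) = x²
z(n)² = ((5/2)²)² = (25/4)² = 625/16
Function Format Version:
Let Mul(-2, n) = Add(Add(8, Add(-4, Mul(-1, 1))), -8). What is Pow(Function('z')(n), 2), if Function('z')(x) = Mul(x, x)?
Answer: Rational(625, 16) ≈ 39.063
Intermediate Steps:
n = Rational(5, 2) (n = Mul(Rational(-1, 2), Add(Add(8, Add(-4, Mul(-1, 1))), -8)) = Mul(Rational(-1, 2), Add(Add(8, Add(-4, -1)), -8)) = Mul(Rational(-1, 2), Add(Add(8, -5), -8)) = Mul(Rational(-1, 2), Add(3, -8)) = Mul(Rational(-1, 2), -5) = Rational(5, 2) ≈ 2.5000)
Function('z')(x) = Pow(x, 2)
Pow(Function('z')(n), 2) = Pow(Pow(Rational(5, 2), 2), 2) = Pow(Rational(25, 4), 2) = Rational(625, 16)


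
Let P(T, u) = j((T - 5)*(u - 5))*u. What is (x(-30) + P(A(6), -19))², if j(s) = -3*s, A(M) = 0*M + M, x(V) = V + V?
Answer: 2039184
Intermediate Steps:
x(V) = 2*V
A(M) = M (A(M) = 0 + M = M)
P(T, u) = -3*u*(-5 + T)*(-5 + u) (P(T, u) = (-3*(T - 5)*(u - 5))*u = (-3*(-5 + T)*(-5 + u))*u = -3*u*(-5 + T)*(-5 + u))
(x(-30) + P(A(6), -19))² = (2*(-30) + 3*(-19)*(-25 + 5*6 + 5*(-19) - 1*6*(-19)))² = (-60 + 3*(-19)*(-25 + 30 - 95 + 114))² = (-60 + 3*(-19)*24)² = (-60 - 1368)² = (-1428)² = 2039184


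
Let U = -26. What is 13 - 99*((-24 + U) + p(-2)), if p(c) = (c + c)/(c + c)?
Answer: 4864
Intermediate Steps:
p(c) = 1 (p(c) = (2*c)/((2*c)) = (2*c)*(1/(2*c)) = 1)
13 - 99*((-24 + U) + p(-2)) = 13 - 99*((-24 - 26) + 1) = 13 - 99*(-50 + 1) = 13 - 99*(-49) = 13 + 4851 = 4864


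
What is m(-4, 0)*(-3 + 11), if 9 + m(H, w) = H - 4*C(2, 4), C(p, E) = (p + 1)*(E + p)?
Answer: -680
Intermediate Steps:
C(p, E) = (1 + p)*(E + p)
m(H, w) = -81 + H (m(H, w) = -9 + (H - 4*(4 + 2 + 2² + 4*2)) = -9 + (H - 4*(4 + 2 + 4 + 8)) = -9 + (H - 4*18) = -9 + (H - 72) = -9 + (-72 + H) = -81 + H)
m(-4, 0)*(-3 + 11) = (-81 - 4)*(-3 + 11) = -85*8 = -680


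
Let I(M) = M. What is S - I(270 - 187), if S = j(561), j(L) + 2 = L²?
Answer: 314636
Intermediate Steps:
j(L) = -2 + L²
S = 314719 (S = -2 + 561² = -2 + 314721 = 314719)
S - I(270 - 187) = 314719 - (270 - 187) = 314719 - 1*83 = 314719 - 83 = 314636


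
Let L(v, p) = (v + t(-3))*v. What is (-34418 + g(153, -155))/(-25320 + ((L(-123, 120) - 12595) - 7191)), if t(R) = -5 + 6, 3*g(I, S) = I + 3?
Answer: 17183/15050 ≈ 1.1417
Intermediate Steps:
g(I, S) = 1 + I/3 (g(I, S) = (I + 3)/3 = (3 + I)/3 = 1 + I/3)
t(R) = 1
L(v, p) = v*(1 + v) (L(v, p) = (v + 1)*v = (1 + v)*v = v*(1 + v))
(-34418 + g(153, -155))/(-25320 + ((L(-123, 120) - 12595) - 7191)) = (-34418 + (1 + (⅓)*153))/(-25320 + ((-123*(1 - 123) - 12595) - 7191)) = (-34418 + (1 + 51))/(-25320 + ((-123*(-122) - 12595) - 7191)) = (-34418 + 52)/(-25320 + ((15006 - 12595) - 7191)) = -34366/(-25320 + (2411 - 7191)) = -34366/(-25320 - 4780) = -34366/(-30100) = -34366*(-1/30100) = 17183/15050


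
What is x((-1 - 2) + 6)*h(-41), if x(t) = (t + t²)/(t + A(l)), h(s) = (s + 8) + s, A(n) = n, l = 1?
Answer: -222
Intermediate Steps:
h(s) = 8 + 2*s (h(s) = (8 + s) + s = 8 + 2*s)
x(t) = (t + t²)/(1 + t) (x(t) = (t + t²)/(t + 1) = (t + t²)/(1 + t))
x((-1 - 2) + 6)*h(-41) = ((-1 - 2) + 6)*(8 + 2*(-41)) = (-3 + 6)*(8 - 82) = 3*(-74) = -222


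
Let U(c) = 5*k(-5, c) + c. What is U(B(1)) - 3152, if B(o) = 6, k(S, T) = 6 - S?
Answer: -3091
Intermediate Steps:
U(c) = 55 + c (U(c) = 5*(6 - 1*(-5)) + c = 5*(6 + 5) + c = 5*11 + c = 55 + c)
U(B(1)) - 3152 = (55 + 6) - 3152 = 61 - 3152 = -3091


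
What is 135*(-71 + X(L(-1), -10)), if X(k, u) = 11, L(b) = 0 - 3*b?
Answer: -8100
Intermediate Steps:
L(b) = -3*b
135*(-71 + X(L(-1), -10)) = 135*(-71 + 11) = 135*(-60) = -8100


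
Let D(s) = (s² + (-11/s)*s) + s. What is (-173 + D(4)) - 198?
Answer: -362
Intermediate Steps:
D(s) = -11 + s + s² (D(s) = (s² - 11) + s = (-11 + s²) + s = -11 + s + s²)
(-173 + D(4)) - 198 = (-173 + (-11 + 4 + 4²)) - 198 = (-173 + (-11 + 4 + 16)) - 198 = (-173 + 9) - 198 = -164 - 198 = -362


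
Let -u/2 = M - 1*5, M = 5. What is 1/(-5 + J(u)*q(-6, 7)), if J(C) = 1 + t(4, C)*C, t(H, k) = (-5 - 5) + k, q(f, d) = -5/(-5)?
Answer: -1/4 ≈ -0.25000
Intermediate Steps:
q(f, d) = 1 (q(f, d) = -5*(-1/5) = 1)
t(H, k) = -10 + k
u = 0 (u = -2*(5 - 1*5) = -2*(5 - 5) = -2*0 = 0)
J(C) = 1 + C*(-10 + C) (J(C) = 1 + (-10 + C)*C = 1 + C*(-10 + C))
1/(-5 + J(u)*q(-6, 7)) = 1/(-5 + (1 + 0*(-10 + 0))*1) = 1/(-5 + (1 + 0*(-10))*1) = 1/(-5 + (1 + 0)*1) = 1/(-5 + 1*1) = 1/(-5 + 1) = 1/(-4) = -1/4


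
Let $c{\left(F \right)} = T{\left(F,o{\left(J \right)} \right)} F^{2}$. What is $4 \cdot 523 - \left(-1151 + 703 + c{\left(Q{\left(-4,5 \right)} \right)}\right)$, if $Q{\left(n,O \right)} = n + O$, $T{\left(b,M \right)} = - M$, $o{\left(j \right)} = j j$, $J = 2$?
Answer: $2544$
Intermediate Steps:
$o{\left(j \right)} = j^{2}$
$Q{\left(n,O \right)} = O + n$
$c{\left(F \right)} = - 4 F^{2}$ ($c{\left(F \right)} = - 2^{2} F^{2} = \left(-1\right) 4 F^{2} = - 4 F^{2}$)
$4 \cdot 523 - \left(-1151 + 703 + c{\left(Q{\left(-4,5 \right)} \right)}\right) = 4 \cdot 523 - \left(-1151 + 703 - 4 \left(5 - 4\right)^{2}\right) = 2092 + \left(1151 - \left(- 4 \cdot 1^{2} + 703\right)\right) = 2092 + \left(1151 - \left(\left(-4\right) 1 + 703\right)\right) = 2092 + \left(1151 - \left(-4 + 703\right)\right) = 2092 + \left(1151 - 699\right) = 2092 + 452 = 2544$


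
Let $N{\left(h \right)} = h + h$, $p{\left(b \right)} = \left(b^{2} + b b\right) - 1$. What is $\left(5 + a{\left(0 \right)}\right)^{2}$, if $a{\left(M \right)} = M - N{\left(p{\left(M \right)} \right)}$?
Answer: $49$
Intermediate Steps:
$p{\left(b \right)} = -1 + 2 b^{2}$ ($p{\left(b \right)} = \left(b^{2} + b^{2}\right) - 1 = 2 b^{2} - 1 = -1 + 2 b^{2}$)
$N{\left(h \right)} = 2 h$
$a{\left(M \right)} = 2 + M - 4 M^{2}$ ($a{\left(M \right)} = M - 2 \left(-1 + 2 M^{2}\right) = M - \left(-2 + 4 M^{2}\right) = 2 + M - 4 M^{2}$)
$\left(5 + a{\left(0 \right)}\right)^{2} = \left(5 + \left(2 + 0 - 4 \cdot 0^{2}\right)\right)^{2} = \left(5 + \left(2 + 0 - 0\right)\right)^{2} = \left(5 + \left(2 + 0 + 0\right)\right)^{2} = \left(5 + 2\right)^{2} = 7^{2} = 49$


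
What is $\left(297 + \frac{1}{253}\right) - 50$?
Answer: $\frac{62492}{253} \approx 247.0$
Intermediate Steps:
$\left(297 + \frac{1}{253}\right) - 50 = \frac{75142}{253} - 50 = \frac{62492}{253}$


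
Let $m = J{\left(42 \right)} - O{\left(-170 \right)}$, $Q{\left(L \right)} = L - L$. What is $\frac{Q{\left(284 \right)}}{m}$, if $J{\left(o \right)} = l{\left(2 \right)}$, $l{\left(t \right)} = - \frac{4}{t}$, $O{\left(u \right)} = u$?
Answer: $0$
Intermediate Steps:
$J{\left(o \right)} = -2$ ($J{\left(o \right)} = - \frac{4}{2} = \left(-4\right) \frac{1}{2} = -2$)
$Q{\left(L \right)} = 0$
$m = 168$ ($m = -2 - -170 = -2 + 170 = 168$)
$\frac{Q{\left(284 \right)}}{m} = \frac{0}{168} = 0 \cdot \frac{1}{168} = 0$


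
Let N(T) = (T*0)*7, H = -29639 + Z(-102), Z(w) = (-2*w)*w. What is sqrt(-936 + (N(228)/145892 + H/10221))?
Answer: I*sqrt(98298453963)/10221 ≈ 30.675*I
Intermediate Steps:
Z(w) = -2*w**2
H = -50447 (H = -29639 - 2*(-102)**2 = -29639 - 2*10404 = -29639 - 20808 = -50447)
N(T) = 0 (N(T) = 0*7 = 0)
sqrt(-936 + (N(228)/145892 + H/10221)) = sqrt(-936 + (0/145892 - 50447/10221)) = sqrt(-936 + (0*(1/145892) - 50447*1/10221)) = sqrt(-936 + (0 - 50447/10221)) = sqrt(-936 - 50447/10221) = sqrt(-9617303/10221) = I*sqrt(98298453963)/10221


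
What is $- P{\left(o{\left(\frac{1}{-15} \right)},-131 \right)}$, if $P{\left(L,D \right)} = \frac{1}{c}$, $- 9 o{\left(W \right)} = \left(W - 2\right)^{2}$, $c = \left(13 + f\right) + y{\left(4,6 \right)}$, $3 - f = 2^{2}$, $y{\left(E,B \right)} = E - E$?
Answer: $- \frac{1}{12} \approx -0.083333$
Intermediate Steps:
$y{\left(E,B \right)} = 0$
$f = -1$ ($f = 3 - 2^{2} = 3 - 4 = -1$)
$c = 12$ ($c = \left(13 - 1\right) + 0 = 12 + 0 = 12$)
$o{\left(W \right)} = - \frac{\left(-2 + W\right)^{2}}{9}$ ($o{\left(W \right)} = - \frac{\left(W - 2\right)^{2}}{9} = - \frac{\left(-2 + W\right)^{2}}{9}$)
$P{\left(L,D \right)} = \frac{1}{12}$
$- P{\left(o{\left(\frac{1}{-15} \right)},-131 \right)} = \left(-1\right) \frac{1}{12} = - \frac{1}{12}$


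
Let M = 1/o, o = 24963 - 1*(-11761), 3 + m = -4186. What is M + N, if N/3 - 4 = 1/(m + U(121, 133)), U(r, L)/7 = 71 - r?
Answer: 666725733/55563412 ≈ 11.999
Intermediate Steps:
m = -4189 (m = -3 - 4186 = -4189)
o = 36724 (o = 24963 + 11761 = 36724)
M = 1/36724 ≈ 2.7230e-5
U(r, L) = 497 - 7*r (U(r, L) = 7*(71 - r) = 497 - 7*r)
N = 18155/1513 (N = 12 + 3/(-4189 + (497 - 7*121)) = 12 + 3/(-4189 + (497 - 847)) = 12 + 3/(-4189 - 350) = 12 + 3/(-4539) = 12 + 3*(-1/4539) = 12 - 1/1513 = 18155/1513 ≈ 11.999)
M + N = 1/36724 + 18155/1513 = 666725733/55563412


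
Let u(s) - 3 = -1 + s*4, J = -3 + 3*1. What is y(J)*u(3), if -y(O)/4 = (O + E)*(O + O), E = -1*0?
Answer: 0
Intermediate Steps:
J = 0 (J = -3 + 3 = 0)
E = 0
y(O) = -8*O² (y(O) = -4*(O + 0)*(O + O) = -4*O*2*O = -8*O²)
u(s) = 2 + 4*s (u(s) = 3 + (-1 + s*4) = 3 + (-1 + 4*s) = 2 + 4*s)
y(J)*u(3) = (-8*0²)*(2 + 4*3) = (-8*0)*(2 + 12) = 0*14 = 0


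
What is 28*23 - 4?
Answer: 640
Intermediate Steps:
28*23 - 4 = 644 - 4 = 640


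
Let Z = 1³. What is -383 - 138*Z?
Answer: -521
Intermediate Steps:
Z = 1
-383 - 138*Z = -383 - 138*1 = -383 - 138 = -521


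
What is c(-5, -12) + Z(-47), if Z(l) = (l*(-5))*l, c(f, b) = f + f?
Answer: -11055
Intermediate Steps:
c(f, b) = 2*f
Z(l) = -5*l**2 (Z(l) = (-5*l)*l = -5*l**2)
c(-5, -12) + Z(-47) = 2*(-5) - 5*(-47)**2 = -10 - 5*2209 = -10 - 11045 = -11055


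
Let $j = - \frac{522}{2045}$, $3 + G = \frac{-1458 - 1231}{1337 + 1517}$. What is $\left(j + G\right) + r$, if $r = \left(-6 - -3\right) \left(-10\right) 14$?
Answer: $\frac{2426802517}{5836430} \approx 415.8$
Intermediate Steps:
$r = 420$ ($r = \left(-6 + 3\right) \left(-10\right) 14 = \left(-3\right) \left(-10\right) 14 = 30 \cdot 14 = 420$)
$G = - \frac{11251}{2854}$ ($G = -3 + \frac{-1458 - 1231}{1337 + 1517} = -3 - \frac{2689}{2854} = - \frac{11251}{2854} \approx -3.9422$)
$j = - \frac{522}{2045}$ ($j = \left(-522\right) \frac{1}{2045} = - \frac{522}{2045} \approx -0.25526$)
$\left(j + G\right) + r = \left(- \frac{522}{2045} - \frac{11251}{2854}\right) + 420 = - \frac{24498083}{5836430} + 420 = \frac{2426802517}{5836430}$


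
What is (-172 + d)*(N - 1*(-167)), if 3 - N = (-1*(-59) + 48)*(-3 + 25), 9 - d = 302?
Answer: 1015560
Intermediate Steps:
d = -293 (d = 9 - 1*302 = 9 - 302 = -293)
N = -2351 (N = 3 - (-1*(-59) + 48)*(-3 + 25) = 3 - (59 + 48)*22 = 3 - 107*22 = 3 - 1*2354 = 3 - 2354 = -2351)
(-172 + d)*(N - 1*(-167)) = (-172 - 293)*(-2351 - 1*(-167)) = -465*(-2351 + 167) = -465*(-2184) = 1015560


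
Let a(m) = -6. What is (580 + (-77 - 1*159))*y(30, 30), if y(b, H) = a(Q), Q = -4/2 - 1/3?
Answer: -2064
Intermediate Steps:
Q = -7/3 (Q = -4*½ - 1*⅓ = -2 - ⅓ = -7/3 ≈ -2.3333)
y(b, H) = -6
(580 + (-77 - 1*159))*y(30, 30) = (580 + (-77 - 1*159))*(-6) = (580 + (-77 - 159))*(-6) = (580 - 236)*(-6) = 344*(-6) = -2064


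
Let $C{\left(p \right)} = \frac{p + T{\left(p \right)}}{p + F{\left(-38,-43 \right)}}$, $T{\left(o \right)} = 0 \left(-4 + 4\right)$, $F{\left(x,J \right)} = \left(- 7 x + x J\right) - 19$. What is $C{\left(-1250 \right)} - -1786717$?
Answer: $\frac{1127417177}{631} \approx 1.7867 \cdot 10^{6}$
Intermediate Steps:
$F{\left(x,J \right)} = -19 - 7 x + J x$ ($F{\left(x,J \right)} = \left(- 7 x + J x\right) - 19 = -19 - 7 x + J x$)
$T{\left(o \right)} = 0$ ($T{\left(o \right)} = 0 \cdot 0 = 0$)
$C{\left(p \right)} = \frac{p}{1881 + p}$ ($C{\left(p \right)} = \frac{p + 0}{p - -1881} = \frac{p}{p + \left(-19 + 266 + 1634\right)} = \frac{p}{p + 1881} = \frac{p}{1881 + p}$)
$C{\left(-1250 \right)} - -1786717 = - \frac{1250}{1881 - 1250} - -1786717 = - \frac{1250}{631} + 1786717 = \frac{1127417177}{631}$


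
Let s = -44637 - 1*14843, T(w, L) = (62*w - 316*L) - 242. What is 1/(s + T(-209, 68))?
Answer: -1/94168 ≈ -1.0619e-5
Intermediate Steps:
T(w, L) = -242 - 316*L + 62*w (T(w, L) = (-316*L + 62*w) - 242 = -242 - 316*L + 62*w)
s = -59480 (s = -44637 - 14843 = -59480)
1/(s + T(-209, 68)) = 1/(-59480 + (-242 - 316*68 + 62*(-209))) = 1/(-59480 + (-242 - 21488 - 12958)) = 1/(-59480 - 34688) = 1/(-94168) = -1/94168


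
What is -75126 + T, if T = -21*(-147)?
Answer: -72039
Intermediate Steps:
T = 3087
-75126 + T = -75126 + 3087 = -72039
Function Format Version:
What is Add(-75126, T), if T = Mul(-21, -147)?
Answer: -72039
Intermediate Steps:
T = 3087
Add(-75126, T) = Add(-75126, 3087) = -72039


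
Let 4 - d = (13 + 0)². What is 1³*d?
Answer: -165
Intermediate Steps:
d = -165 (d = 4 - (13 + 0)² = 4 - 1*13² = 4 - 1*169 = 4 - 169 = -165)
1³*d = 1³*(-165) = 1*(-165) = -165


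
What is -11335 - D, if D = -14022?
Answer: 2687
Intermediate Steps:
-11335 - D = -11335 - 1*(-14022) = -11335 + 14022 = 2687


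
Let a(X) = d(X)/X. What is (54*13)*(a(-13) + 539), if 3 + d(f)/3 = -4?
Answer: 379512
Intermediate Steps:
d(f) = -21 (d(f) = -9 + 3*(-4) = -9 - 12 = -21)
a(X) = -21/X
(54*13)*(a(-13) + 539) = (54*13)*(-21/(-13) + 539) = 702*(-21*(-1/13) + 539) = 702*(21/13 + 539) = 702*(7028/13) = 379512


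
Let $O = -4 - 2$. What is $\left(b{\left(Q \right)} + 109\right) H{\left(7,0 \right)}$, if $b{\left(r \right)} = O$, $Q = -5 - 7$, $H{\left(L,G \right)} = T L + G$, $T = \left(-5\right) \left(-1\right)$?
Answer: $3605$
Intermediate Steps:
$T = 5$
$H{\left(L,G \right)} = G + 5 L$ ($H{\left(L,G \right)} = 5 L + G = G + 5 L$)
$Q = -12$ ($Q = -5 - 7 = -12$)
$O = -6$
$b{\left(r \right)} = -6$
$\left(b{\left(Q \right)} + 109\right) H{\left(7,0 \right)} = \left(-6 + 109\right) \left(0 + 5 \cdot 7\right) = 103 \left(0 + 35\right) = 103 \cdot 35 = 3605$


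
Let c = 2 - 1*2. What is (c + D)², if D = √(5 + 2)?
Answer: 7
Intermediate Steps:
c = 0 (c = 2 - 2 = 0)
D = √7 ≈ 2.6458
(c + D)² = (0 + √7)² = (√7)² = 7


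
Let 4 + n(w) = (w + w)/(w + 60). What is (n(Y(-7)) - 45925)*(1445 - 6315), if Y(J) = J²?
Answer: 24380013810/109 ≈ 2.2367e+8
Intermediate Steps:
n(w) = -4 + 2*w/(60 + w) (n(w) = -4 + (w + w)/(w + 60) = -4 + (2*w)/(60 + w) = -4 + 2*w/(60 + w))
(n(Y(-7)) - 45925)*(1445 - 6315) = (2*(-120 - 1*(-7)²)/(60 + (-7)²) - 45925)*(1445 - 6315) = (2*(-120 - 1*49)/(60 + 49) - 45925)*(-4870) = (2*(-120 - 49)/109 - 45925)*(-4870) = (2*(1/109)*(-169) - 45925)*(-4870) = (-338/109 - 45925)*(-4870) = -5006163/109*(-4870) = 24380013810/109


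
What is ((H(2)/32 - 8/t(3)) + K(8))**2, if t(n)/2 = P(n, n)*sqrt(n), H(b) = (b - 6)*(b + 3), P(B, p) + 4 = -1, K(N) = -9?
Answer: 445699/4800 - 77*sqrt(3)/15 ≈ 83.963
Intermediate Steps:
P(B, p) = -5 (P(B, p) = -4 - 1 = -5)
H(b) = (-6 + b)*(3 + b)
t(n) = -10*sqrt(n) (t(n) = 2*(-5*sqrt(n)) = -10*sqrt(n))
((H(2)/32 - 8/t(3)) + K(8))**2 = (((-18 + 2**2 - 3*2)/32 - 8*(-sqrt(3)/30)) - 9)**2 = (((-18 + 4 - 6)*(1/32) - (-4)*sqrt(3)/15) - 9)**2 = ((-20*1/32 + 4*sqrt(3)/15) - 9)**2 = ((-5/8 + 4*sqrt(3)/15) - 9)**2 = (-77/8 + 4*sqrt(3)/15)**2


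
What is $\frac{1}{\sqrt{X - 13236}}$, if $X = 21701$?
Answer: $\frac{\sqrt{8465}}{8465} \approx 0.010869$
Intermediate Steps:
$\frac{1}{\sqrt{X - 13236}} = \frac{1}{\sqrt{21701 - 13236}} = \frac{1}{\sqrt{8465}} = \frac{\sqrt{8465}}{8465}$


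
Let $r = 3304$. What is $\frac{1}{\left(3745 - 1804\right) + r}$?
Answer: $\frac{1}{5245} \approx 0.00019066$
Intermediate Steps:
$\frac{1}{\left(3745 - 1804\right) + r} = \frac{1}{\left(3745 - 1804\right) + 3304} = \frac{1}{1941 + 3304} = \frac{1}{5245}$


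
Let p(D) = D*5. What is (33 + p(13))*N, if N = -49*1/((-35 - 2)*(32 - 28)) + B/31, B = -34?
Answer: -172137/2294 ≈ -75.038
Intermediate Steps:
p(D) = 5*D
N = -3513/4588 (N = -49*1/((-35 - 2)*(32 - 28)) - 34/31 = -49/(4*(-37)) - 34*1/31 = -49/(-148) - 34/31 = -49*(-1/148) - 34/31 = 49/148 - 34/31 = -3513/4588 ≈ -0.76569)
(33 + p(13))*N = (33 + 5*13)*(-3513/4588) = (33 + 65)*(-3513/4588) = 98*(-3513/4588) = -172137/2294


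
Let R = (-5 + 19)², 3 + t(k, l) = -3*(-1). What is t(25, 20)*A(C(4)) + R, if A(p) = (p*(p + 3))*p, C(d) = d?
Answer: 196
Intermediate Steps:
t(k, l) = 0 (t(k, l) = -3 - 3*(-1) = -3 + 3 = 0)
A(p) = p²*(3 + p) (A(p) = (p*(3 + p))*p = p²*(3 + p))
R = 196 (R = 14² = 196)
t(25, 20)*A(C(4)) + R = 0*(4²*(3 + 4)) + 196 = 0*(16*7) + 196 = 0*112 + 196 = 0 + 196 = 196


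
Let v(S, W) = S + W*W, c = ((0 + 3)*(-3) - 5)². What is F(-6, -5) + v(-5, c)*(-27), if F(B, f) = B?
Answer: -1037103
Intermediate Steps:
c = 196 (c = (3*(-3) - 5)² = (-9 - 5)² = (-14)² = 196)
v(S, W) = S + W²
F(-6, -5) + v(-5, c)*(-27) = -6 + (-5 + 196²)*(-27) = -6 + (-5 + 38416)*(-27) = -6 + 38411*(-27) = -6 - 1037097 = -1037103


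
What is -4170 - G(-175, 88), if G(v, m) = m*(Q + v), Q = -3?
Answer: 11494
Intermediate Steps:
G(v, m) = m*(-3 + v)
-4170 - G(-175, 88) = -4170 - 88*(-3 - 175) = -4170 - 88*(-178) = -4170 - 1*(-15664) = -4170 + 15664 = 11494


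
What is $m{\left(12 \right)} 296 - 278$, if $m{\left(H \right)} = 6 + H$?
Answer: $5050$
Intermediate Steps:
$m{\left(12 \right)} 296 - 278 = \left(6 + 12\right) 296 - 278 = 18 \cdot 296 - 278 = 5328 - 278 = 5050$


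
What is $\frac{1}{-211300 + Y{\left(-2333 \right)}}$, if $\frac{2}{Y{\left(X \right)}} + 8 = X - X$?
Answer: $- \frac{4}{845201} \approx -4.7326 \cdot 10^{-6}$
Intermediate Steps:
$Y{\left(X \right)} = - \frac{1}{4}$ ($Y{\left(X \right)} = \frac{2}{-8 + \left(X - X\right)} = \frac{2}{-8 + 0} = \frac{2}{-8} = 2 \left(- \frac{1}{8}\right) = - \frac{1}{4}$)
$\frac{1}{-211300 + Y{\left(-2333 \right)}} = \frac{1}{-211300 - \frac{1}{4}} = \frac{1}{- \frac{845201}{4}} = - \frac{4}{845201}$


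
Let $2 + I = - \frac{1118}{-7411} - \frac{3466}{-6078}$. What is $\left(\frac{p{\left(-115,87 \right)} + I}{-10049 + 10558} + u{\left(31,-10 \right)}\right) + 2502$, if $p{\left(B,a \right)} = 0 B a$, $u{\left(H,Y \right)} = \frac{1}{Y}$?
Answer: $\frac{286810341535529}{114637127610} \approx 2501.9$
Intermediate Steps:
$p{\left(B,a \right)} = 0$ ($p{\left(B,a \right)} = 0 a = 0$)
$I = - \frac{28803193}{22522029}$ ($I = -2 - \left(- \frac{1733}{3039} - \frac{1118}{7411}\right) = -2 - - \frac{16240865}{22522029} = -2 + \left(\frac{1118}{7411} + \frac{1733}{3039}\right) = -2 + \frac{16240865}{22522029} = - \frac{28803193}{22522029} \approx -1.2789$)
$\left(\frac{p{\left(-115,87 \right)} + I}{-10049 + 10558} + u{\left(31,-10 \right)}\right) + 2502 = \left(\frac{0 - \frac{28803193}{22522029}}{-10049 + 10558} + \frac{1}{-10}\right) + 2502 = \left(- \frac{28803193}{22522029 \cdot 509} - \frac{1}{10}\right) + 2502 = \left(\left(- \frac{28803193}{22522029}\right) \frac{1}{509} - \frac{1}{10}\right) + 2502 = \left(- \frac{28803193}{11463712761} - \frac{1}{10}\right) + 2502 = - \frac{11751744691}{114637127610} + 2502 = \frac{286810341535529}{114637127610}$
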